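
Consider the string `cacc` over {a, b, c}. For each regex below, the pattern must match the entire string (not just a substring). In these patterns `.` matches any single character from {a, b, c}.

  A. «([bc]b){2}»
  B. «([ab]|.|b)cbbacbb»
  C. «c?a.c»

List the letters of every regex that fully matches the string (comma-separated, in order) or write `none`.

A → no match — must end with `b`
B → no match — must end with `cbbacbb`
C → match

C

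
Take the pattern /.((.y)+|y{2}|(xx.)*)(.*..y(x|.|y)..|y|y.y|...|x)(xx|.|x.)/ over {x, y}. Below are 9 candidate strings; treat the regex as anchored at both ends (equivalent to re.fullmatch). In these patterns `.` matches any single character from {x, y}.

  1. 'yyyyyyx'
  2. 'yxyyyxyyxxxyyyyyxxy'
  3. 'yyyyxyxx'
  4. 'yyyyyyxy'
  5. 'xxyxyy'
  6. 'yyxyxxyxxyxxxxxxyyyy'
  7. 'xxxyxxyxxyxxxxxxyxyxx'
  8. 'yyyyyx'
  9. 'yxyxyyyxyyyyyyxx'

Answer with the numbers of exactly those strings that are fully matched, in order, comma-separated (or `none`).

1 → match
2 → match
3 → match
4 → match
5 → no match
6 → no match
7 → match
8 → no match
9 → match

1, 2, 3, 4, 7, 9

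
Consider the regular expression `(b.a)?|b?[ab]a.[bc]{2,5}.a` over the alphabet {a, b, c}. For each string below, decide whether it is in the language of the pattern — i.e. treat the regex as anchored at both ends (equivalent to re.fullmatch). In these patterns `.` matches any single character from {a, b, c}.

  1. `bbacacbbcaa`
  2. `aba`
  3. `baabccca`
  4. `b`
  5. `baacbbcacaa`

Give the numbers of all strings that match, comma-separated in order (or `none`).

1 → no match
2 → no match
3 → match
4 → no match
5 → no match

3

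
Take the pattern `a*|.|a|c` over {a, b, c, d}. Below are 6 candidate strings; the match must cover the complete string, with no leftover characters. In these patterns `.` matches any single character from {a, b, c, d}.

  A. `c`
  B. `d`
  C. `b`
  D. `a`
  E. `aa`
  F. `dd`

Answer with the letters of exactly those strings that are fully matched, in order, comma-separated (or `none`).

A → match
B → match
C → match
D → match
E → match
F → no match

A, B, C, D, E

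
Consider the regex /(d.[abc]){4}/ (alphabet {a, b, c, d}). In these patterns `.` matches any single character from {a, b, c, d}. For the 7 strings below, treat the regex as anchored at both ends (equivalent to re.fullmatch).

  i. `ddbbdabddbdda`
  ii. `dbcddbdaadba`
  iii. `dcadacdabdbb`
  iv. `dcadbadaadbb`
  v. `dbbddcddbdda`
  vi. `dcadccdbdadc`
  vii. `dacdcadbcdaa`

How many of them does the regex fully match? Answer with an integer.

5

i → no match
ii → match
iii → match
iv → match
v → match
vi → no match
vii → match
Total matched: 5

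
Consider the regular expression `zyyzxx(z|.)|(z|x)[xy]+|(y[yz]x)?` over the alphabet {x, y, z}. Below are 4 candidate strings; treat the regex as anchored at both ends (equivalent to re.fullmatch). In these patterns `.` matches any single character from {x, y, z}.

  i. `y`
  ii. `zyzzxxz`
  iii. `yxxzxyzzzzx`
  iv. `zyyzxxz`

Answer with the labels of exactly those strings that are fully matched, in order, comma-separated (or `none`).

i → no match
ii → no match
iii → no match
iv → match

iv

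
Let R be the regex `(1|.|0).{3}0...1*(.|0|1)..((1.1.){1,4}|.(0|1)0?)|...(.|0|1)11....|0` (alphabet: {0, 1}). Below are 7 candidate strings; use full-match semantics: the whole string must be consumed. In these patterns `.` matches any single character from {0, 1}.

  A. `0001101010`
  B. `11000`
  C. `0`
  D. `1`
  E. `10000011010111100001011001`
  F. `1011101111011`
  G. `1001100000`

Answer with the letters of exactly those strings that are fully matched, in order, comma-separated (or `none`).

C

A → no match
B → no match
C → match
D → no match
E → no match
F → no match
G → no match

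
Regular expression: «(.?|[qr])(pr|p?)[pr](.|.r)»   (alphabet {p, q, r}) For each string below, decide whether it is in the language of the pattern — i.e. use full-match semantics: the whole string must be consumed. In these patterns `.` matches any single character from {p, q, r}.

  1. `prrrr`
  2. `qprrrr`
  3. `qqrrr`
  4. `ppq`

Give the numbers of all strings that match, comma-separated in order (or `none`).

1, 2, 4

1 → match
2 → match
3 → no match
4 → match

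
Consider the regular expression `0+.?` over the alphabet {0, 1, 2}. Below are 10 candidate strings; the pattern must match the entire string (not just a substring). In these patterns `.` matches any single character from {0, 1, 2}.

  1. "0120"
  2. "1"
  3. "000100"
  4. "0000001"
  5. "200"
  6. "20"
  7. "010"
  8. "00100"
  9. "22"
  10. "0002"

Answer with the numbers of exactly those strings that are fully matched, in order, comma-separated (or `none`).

1. "0120" → no match
2. "1" → no match — must start with "0"
3. "000100" → no match
4. "0000001" → match
5. "200" → no match — must start with "0"
6. "20" → no match — must start with "0"
7. "010" → no match
8. "00100" → no match
9. "22" → no match — must start with "0"
10. "0002" → match

4, 10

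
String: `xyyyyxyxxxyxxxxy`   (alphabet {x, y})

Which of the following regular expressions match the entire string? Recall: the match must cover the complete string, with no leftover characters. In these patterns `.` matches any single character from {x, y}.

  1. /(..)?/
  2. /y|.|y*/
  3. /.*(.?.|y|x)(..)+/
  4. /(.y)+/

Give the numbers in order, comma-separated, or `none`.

3

1 → no match
2 → no match
3 → match
4 → no match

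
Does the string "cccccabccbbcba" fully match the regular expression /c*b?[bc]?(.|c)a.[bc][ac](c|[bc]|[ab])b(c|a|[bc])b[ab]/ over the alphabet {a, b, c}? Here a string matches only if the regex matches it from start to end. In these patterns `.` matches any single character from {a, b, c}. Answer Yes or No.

Yes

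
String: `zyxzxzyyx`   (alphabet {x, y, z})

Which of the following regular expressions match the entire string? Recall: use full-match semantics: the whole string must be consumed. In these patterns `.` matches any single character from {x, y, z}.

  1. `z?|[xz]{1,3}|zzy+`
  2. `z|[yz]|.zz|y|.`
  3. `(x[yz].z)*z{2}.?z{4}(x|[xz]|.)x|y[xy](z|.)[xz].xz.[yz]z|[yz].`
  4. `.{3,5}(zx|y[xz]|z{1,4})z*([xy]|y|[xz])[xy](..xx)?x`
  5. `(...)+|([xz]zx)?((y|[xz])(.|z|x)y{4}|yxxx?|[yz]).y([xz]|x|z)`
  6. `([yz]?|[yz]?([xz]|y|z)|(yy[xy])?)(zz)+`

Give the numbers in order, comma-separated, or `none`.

4, 5

1 → no match
2 → no match
3 → no match
4 → match
5 → match
6 → no match — must end with `zz`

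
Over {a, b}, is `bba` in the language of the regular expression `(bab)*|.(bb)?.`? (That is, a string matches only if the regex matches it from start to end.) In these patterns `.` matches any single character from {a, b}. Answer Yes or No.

No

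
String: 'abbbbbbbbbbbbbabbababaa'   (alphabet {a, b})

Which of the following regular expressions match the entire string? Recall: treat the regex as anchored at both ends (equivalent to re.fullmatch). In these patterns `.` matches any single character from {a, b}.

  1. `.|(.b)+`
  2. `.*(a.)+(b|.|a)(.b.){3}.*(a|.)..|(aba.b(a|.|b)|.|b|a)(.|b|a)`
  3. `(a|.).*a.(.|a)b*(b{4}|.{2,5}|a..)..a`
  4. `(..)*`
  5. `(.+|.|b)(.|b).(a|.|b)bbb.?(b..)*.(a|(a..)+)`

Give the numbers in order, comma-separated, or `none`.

1 → no match
2 → match
3 → match
4 → no match
5 → match

2, 3, 5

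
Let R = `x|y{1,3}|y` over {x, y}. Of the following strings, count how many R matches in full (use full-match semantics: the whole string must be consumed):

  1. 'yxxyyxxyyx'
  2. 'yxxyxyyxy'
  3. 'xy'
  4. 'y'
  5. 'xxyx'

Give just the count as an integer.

1

1 → no match
2 → no match
3 → no match
4 → match
5 → no match
Total matched: 1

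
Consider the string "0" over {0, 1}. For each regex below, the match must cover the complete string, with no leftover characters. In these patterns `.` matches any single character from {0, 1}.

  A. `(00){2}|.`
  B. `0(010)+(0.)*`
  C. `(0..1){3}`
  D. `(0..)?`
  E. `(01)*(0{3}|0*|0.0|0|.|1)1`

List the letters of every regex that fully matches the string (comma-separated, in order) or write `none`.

A → match
B → no match — must start with "0010"
C → no match — must end with "1"
D → no match
E → no match — must end with "1"

A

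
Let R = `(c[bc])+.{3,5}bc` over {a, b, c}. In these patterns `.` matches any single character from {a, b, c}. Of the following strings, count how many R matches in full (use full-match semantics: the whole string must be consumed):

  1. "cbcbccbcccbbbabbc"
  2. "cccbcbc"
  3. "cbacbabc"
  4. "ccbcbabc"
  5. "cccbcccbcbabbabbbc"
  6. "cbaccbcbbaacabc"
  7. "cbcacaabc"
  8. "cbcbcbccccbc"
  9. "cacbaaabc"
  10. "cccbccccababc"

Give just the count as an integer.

6

1 → no match
2. "cccbcbc" → match
3. "cbacbabc" → match
4. "ccbcbabc" → match
5 → no match
6 → no match
7. "cbcacaabc" → match
8. "cbcbcbccccbc" → match
9. "cacbaaabc" → no match
10 → match
Total matched: 6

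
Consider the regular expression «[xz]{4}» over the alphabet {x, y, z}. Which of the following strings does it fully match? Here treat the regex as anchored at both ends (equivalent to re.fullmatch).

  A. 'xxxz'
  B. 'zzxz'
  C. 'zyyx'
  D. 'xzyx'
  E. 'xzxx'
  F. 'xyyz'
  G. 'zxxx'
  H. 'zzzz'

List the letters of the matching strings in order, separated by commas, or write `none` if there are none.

A → match
B → match
C → no match
D → no match
E → match
F → no match
G → match
H → match

A, B, E, G, H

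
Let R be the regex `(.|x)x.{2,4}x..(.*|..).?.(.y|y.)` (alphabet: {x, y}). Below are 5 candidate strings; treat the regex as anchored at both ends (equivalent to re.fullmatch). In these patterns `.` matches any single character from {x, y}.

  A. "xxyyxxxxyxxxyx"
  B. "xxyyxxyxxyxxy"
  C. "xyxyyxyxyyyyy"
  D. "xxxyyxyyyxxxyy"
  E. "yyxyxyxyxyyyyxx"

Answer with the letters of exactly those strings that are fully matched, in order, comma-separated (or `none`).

A, B, D

A → match
B → match
C → no match
D → match
E → no match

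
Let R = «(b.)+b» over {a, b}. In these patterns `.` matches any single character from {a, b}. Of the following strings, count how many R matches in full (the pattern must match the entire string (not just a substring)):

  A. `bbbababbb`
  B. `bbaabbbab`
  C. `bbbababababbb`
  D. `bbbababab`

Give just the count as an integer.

A. `bbbababbb` → match
B. `bbaabbbab` → no match
C → match
D. `bbbababab` → match
Total matched: 3

3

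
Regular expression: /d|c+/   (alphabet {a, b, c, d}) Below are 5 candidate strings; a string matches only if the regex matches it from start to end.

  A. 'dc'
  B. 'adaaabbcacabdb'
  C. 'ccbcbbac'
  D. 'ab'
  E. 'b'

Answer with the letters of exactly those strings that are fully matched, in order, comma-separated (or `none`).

none

A. 'dc' → no match
B → no match
C. 'ccbcbbac' → no match
D. 'ab' → no match
E. 'b' → no match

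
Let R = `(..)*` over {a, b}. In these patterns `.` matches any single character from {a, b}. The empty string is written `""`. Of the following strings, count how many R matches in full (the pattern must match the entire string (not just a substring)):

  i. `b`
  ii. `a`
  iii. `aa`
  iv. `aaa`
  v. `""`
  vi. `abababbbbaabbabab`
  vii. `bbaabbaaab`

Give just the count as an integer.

i → no match
ii → no match
iii → match
iv → no match
v → match
vi → no match
vii → match
Total matched: 3

3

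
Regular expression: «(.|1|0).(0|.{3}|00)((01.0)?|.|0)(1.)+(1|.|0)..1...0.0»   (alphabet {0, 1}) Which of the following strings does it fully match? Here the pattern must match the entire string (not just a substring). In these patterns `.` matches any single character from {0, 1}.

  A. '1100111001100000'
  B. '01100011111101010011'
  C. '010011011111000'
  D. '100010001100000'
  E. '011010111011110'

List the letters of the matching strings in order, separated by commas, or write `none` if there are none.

A → match
B → no match — must end with '0'
C → no match
D → no match
E → no match

A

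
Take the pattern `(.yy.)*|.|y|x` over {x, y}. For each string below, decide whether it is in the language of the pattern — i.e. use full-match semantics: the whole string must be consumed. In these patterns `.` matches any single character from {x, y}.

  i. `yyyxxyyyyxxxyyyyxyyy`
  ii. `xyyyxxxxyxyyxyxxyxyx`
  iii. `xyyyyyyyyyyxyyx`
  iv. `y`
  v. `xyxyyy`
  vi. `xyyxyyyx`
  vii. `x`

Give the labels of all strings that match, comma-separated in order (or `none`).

i → no match
ii → no match
iii → no match
iv → match
v → no match
vi → match
vii → match

iv, vi, vii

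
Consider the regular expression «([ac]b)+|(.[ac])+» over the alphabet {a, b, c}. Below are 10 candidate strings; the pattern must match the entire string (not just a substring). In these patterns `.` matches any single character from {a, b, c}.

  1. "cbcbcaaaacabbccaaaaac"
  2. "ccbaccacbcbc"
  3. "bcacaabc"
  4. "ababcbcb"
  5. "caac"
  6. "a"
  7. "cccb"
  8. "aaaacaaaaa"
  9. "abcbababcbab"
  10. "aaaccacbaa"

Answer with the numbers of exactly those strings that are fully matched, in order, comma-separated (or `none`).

2, 3, 4, 5, 8, 9

1 → no match
2. "ccbaccacbcbc" → match
3. "bcacaabc" → match
4. "ababcbcb" → match
5. "caac" → match
6. "a" → no match
7. "cccb" → no match
8. "aaaacaaaaa" → match
9. "abcbababcbab" → match
10. "aaaccacbaa" → no match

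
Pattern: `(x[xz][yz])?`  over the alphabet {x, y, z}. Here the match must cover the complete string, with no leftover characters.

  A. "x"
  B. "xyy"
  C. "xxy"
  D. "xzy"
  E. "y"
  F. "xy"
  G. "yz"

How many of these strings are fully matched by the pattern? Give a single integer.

2

A → no match
B → no match
C → match
D → match
E → no match
F → no match
G → no match
Total matched: 2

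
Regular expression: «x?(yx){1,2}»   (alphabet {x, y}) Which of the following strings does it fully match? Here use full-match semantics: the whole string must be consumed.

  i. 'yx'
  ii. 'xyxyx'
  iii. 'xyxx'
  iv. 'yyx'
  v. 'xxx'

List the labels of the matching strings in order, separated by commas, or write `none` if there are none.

i → match
ii → match
iii → no match — must end with 'yx'
iv → no match
v → no match — must end with 'yx'

i, ii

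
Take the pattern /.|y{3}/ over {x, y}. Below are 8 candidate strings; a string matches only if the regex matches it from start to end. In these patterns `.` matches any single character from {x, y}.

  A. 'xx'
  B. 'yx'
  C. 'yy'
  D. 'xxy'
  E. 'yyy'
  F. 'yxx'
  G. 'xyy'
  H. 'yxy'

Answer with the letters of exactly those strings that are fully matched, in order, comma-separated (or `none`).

E

A → no match
B → no match
C → no match
D → no match
E → match
F → no match
G → no match
H → no match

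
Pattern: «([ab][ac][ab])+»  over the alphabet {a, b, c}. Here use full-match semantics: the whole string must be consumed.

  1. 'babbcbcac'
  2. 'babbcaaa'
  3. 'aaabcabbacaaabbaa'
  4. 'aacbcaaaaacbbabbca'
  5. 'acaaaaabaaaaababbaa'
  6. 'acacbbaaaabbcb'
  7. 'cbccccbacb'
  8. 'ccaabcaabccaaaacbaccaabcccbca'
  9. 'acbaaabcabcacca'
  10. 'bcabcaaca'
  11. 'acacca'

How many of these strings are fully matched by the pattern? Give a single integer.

1 → no match
2 → no match
3 → no match
4 → no match
5 → no match
6 → no match
7 → no match
8 → no match
9 → no match
10 → match
11 → no match
Total matched: 1

1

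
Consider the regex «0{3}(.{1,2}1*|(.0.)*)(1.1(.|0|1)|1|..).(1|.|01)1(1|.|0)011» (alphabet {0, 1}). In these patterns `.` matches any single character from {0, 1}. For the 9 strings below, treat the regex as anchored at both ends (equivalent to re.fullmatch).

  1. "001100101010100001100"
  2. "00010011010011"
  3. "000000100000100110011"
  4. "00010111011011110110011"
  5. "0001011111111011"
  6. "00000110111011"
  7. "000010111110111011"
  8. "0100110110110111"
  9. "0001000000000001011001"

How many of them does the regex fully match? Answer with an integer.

4

1 → no match — must end with "011"
2 → match
3 → match
4 → no match
5 → match
6 → match
7 → no match
8 → no match — must end with "011"
9 → no match — must end with "011"
Total matched: 4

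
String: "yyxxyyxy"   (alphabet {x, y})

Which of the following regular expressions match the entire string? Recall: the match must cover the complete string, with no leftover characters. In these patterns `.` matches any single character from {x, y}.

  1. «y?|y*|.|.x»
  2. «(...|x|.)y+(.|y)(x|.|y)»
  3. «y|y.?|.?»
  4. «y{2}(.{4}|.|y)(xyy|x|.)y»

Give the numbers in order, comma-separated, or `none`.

4

1 → no match
2 → no match
3 → no match
4 → match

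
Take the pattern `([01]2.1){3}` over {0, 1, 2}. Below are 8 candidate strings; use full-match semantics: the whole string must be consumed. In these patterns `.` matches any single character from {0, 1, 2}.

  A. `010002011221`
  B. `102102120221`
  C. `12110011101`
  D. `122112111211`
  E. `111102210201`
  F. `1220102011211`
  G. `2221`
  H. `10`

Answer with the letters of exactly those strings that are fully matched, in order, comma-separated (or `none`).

D

A → no match
B → no match
C → no match
D → match
E → no match
F → no match
G → no match
H → no match — must end with `1`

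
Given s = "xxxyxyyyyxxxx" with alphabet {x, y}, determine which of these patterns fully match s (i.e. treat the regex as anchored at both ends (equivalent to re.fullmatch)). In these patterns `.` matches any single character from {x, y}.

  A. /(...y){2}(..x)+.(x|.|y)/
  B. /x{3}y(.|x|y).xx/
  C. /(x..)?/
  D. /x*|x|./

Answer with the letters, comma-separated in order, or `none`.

A

A → match
B → no match
C → no match
D → no match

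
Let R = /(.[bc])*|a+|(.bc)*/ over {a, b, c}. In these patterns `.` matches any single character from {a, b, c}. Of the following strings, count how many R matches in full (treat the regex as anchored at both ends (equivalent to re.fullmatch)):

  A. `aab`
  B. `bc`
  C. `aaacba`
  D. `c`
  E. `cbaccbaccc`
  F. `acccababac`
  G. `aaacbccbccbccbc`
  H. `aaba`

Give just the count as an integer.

3

A → no match
B → match
C → no match
D → no match
E → match
F → match
G → no match
H → no match
Total matched: 3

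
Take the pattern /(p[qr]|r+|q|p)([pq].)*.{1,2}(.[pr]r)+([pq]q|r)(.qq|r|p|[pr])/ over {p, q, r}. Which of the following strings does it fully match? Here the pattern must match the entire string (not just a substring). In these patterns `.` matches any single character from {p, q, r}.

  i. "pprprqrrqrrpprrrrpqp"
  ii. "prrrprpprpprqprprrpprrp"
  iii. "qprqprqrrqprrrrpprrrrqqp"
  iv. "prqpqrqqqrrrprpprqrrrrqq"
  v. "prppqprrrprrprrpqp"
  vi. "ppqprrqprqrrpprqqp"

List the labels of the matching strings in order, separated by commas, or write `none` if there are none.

i → match
ii → match
iii → match
iv → match
v → match
vi → match

i, ii, iii, iv, v, vi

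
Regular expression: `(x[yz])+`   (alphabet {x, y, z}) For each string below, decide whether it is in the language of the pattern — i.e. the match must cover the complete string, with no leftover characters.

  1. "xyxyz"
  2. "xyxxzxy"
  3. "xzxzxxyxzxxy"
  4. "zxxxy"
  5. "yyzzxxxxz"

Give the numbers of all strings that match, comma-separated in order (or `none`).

none

1 → no match
2 → no match
3 → no match
4 → no match — must start with "x"
5 → no match — must start with "x"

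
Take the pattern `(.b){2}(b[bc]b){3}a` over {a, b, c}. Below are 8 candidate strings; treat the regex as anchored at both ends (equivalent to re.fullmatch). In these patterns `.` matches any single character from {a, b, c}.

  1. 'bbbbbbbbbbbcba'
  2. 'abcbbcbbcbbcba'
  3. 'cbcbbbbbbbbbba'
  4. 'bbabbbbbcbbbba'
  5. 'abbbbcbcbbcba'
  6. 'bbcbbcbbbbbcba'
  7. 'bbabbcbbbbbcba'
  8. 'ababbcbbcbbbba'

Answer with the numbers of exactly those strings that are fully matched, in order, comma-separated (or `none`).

1, 2, 3, 4, 6, 7, 8

1 → match
2 → match
3 → match
4 → match
5 → no match
6 → match
7 → match
8 → match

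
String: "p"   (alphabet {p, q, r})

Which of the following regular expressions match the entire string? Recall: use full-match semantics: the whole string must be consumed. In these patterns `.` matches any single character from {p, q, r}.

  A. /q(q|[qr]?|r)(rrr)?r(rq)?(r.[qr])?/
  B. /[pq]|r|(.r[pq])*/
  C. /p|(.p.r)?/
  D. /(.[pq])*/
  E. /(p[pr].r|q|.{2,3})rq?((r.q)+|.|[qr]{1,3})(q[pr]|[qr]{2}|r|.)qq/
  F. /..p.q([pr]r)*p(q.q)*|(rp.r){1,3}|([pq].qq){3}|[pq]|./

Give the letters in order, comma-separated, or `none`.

A → no match — must start with "q"
B → match
C → match
D → no match
E → no match — must end with "qq"
F → match

B, C, F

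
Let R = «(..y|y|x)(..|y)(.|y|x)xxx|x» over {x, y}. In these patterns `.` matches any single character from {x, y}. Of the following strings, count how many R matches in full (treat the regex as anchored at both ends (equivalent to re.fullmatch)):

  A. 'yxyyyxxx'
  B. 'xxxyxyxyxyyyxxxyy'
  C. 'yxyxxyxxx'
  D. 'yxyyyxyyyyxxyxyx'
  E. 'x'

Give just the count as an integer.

A → match
B → no match
C → match
D → no match
E → match
Total matched: 3

3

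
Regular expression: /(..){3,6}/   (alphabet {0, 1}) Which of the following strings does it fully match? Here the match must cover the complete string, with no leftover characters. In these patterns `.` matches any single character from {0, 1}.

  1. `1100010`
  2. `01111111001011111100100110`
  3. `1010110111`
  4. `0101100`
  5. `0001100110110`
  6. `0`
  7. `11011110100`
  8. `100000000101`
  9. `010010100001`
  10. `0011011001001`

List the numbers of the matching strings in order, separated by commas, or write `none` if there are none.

1. `1100010` → no match
2 → no match
3. `1010110111` → match
4. `0101100` → no match
5 → no match
6. `0` → no match
7. `11011110100` → no match
8. `100000000101` → match
9. `010010100001` → match
10 → no match

3, 8, 9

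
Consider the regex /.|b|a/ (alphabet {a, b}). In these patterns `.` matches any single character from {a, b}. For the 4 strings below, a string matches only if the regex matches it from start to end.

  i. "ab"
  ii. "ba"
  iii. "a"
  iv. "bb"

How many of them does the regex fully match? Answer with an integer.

i → no match
ii → no match
iii → match
iv → no match
Total matched: 1

1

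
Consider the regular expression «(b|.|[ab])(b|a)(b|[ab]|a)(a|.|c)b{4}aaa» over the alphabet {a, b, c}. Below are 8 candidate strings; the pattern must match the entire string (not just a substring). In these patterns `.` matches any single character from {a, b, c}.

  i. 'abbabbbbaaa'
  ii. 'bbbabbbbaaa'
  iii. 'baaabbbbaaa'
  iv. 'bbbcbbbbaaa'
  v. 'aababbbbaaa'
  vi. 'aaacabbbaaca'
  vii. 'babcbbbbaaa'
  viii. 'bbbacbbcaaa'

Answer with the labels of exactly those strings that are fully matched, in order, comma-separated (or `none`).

i, ii, iii, iv, v, vii

i → match
ii → match
iii → match
iv → match
v → match
vi → no match — must end with 'baaa'
vii → match
viii → no match — must end with 'baaa'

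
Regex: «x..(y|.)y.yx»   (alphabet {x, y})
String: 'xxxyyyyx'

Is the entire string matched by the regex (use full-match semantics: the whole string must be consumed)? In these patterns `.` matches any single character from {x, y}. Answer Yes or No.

Yes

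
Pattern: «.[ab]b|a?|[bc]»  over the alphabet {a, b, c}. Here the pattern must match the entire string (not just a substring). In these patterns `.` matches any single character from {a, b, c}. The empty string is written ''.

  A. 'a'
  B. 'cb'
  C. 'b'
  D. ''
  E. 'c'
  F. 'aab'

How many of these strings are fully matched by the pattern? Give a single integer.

A → match
B → no match
C → match
D → match
E → match
F → match
Total matched: 5

5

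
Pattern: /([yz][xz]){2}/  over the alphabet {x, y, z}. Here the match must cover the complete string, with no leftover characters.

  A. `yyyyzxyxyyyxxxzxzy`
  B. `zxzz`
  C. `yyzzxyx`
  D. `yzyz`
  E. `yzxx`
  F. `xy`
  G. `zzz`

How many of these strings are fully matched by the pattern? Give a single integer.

2

A → no match
B → match
C → no match
D → match
E → no match
F → no match
G → no match
Total matched: 2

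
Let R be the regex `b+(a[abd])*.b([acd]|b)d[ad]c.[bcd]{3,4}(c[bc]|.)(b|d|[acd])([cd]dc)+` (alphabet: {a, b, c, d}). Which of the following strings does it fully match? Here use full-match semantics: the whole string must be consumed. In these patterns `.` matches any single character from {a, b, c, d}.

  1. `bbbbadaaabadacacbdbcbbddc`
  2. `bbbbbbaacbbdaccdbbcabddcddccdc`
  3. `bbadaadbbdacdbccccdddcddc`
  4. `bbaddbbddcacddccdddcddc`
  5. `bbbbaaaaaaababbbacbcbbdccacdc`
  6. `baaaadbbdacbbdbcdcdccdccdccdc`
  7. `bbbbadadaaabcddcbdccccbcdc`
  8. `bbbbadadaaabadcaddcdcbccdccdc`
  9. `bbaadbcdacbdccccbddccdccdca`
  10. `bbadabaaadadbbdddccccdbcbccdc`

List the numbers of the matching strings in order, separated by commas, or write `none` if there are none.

1 → match
2 → match
3 → match
4 → match
5 → no match
6 → match
7 → match
8 → no match
9 → no match — must end with `dc`
10 → match

1, 2, 3, 4, 6, 7, 10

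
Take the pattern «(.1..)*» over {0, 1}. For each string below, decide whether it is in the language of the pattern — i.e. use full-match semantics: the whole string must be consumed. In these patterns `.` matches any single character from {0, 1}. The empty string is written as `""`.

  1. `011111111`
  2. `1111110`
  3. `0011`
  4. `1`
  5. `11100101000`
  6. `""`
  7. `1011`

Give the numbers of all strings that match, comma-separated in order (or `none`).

1 → no match
2 → no match
3 → no match
4 → no match
5 → no match
6 → match
7 → no match

6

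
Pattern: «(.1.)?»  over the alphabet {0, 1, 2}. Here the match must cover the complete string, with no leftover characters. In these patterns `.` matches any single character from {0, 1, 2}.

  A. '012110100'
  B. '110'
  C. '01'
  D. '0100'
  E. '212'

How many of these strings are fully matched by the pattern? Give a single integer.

2

A. '012110100' → no match
B. '110' → match
C. '01' → no match
D. '0100' → no match
E. '212' → match
Total matched: 2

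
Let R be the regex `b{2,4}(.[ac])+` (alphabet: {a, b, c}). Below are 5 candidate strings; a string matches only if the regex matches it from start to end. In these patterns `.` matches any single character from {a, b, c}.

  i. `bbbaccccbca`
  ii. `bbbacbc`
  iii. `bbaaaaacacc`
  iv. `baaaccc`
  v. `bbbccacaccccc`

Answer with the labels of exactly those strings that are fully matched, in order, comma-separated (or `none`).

ii, v

i → no match
ii → match
iii → no match
iv → no match
v → match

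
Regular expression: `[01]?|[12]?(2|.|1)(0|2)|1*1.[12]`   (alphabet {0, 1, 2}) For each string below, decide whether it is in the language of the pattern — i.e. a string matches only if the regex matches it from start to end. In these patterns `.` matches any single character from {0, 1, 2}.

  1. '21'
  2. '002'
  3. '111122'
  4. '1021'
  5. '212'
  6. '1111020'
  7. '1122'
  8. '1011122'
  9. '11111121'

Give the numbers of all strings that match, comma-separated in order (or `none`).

3, 5, 7, 9

1 → no match
2 → no match
3 → match
4 → no match
5 → match
6 → no match
7 → match
8 → no match
9 → match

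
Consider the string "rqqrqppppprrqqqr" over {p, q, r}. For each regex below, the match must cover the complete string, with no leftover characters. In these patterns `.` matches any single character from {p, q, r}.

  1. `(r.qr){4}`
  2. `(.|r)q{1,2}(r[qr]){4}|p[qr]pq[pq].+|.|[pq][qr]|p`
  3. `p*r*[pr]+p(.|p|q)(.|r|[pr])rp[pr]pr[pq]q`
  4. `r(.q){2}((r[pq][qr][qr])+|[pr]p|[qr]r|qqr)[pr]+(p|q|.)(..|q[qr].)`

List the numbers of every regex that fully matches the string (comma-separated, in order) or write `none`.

1 → no match
2 → no match
3 → no match — must end with "q"
4 → match

4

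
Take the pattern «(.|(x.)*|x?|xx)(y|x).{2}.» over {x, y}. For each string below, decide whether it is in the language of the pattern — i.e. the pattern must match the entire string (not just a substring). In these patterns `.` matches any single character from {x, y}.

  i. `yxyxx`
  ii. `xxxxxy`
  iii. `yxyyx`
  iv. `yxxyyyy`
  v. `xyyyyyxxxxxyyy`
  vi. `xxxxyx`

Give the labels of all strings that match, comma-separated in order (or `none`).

i, ii, iii, vi

i → match
ii → match
iii → match
iv → no match
v → no match
vi → match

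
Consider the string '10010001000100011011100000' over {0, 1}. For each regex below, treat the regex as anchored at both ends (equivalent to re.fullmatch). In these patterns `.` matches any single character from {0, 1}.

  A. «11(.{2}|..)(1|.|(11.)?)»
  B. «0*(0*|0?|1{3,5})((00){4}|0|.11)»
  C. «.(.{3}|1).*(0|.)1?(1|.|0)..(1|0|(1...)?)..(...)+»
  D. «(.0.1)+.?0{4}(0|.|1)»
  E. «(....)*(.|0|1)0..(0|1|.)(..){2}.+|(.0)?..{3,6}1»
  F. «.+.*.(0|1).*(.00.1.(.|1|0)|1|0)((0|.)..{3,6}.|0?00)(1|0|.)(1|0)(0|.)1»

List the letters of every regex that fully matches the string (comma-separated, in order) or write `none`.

A → no match — must start with '11'
B → no match
C → match
D → match
E → match
F → no match — must end with '1'

C, D, E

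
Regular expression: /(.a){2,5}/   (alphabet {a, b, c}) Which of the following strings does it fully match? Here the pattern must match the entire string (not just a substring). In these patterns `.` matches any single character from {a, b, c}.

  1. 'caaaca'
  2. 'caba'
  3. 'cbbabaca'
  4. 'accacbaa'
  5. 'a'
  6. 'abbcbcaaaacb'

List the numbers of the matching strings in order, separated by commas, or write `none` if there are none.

1. 'caaaca' → match
2. 'caba' → match
3. 'cbbabaca' → no match
4. 'accacbaa' → no match
5. 'a' → no match
6. 'abbcbcaaaacb' → no match — must end with 'a'

1, 2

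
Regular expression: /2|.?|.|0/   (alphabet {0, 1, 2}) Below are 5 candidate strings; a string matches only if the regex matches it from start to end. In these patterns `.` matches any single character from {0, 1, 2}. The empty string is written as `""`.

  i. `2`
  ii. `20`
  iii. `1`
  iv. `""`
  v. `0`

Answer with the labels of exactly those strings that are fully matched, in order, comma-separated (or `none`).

i, iii, iv, v

i → match
ii → no match
iii → match
iv → match
v → match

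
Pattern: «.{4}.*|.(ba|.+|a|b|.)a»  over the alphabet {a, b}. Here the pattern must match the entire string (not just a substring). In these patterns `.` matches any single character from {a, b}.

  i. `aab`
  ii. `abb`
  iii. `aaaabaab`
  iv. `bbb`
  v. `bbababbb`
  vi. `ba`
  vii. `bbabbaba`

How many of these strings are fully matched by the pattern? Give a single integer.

i → no match
ii → no match
iii → match
iv → no match
v → match
vi → no match
vii → match
Total matched: 3

3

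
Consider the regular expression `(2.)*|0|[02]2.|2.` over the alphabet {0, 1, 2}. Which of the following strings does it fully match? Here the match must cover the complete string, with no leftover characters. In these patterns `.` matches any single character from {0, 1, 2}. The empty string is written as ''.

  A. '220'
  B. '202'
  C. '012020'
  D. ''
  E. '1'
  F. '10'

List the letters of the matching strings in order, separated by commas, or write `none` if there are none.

A, D

A → match
B → no match
C → no match
D → match
E → no match
F → no match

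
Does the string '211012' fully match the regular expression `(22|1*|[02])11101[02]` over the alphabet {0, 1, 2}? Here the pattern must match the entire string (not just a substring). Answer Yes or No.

No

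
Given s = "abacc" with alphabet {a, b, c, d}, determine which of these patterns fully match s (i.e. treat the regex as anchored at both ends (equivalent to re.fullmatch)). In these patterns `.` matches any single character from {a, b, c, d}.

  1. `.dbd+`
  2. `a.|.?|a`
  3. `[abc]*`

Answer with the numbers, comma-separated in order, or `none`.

3

1 → no match — must end with "d"
2 → no match
3 → match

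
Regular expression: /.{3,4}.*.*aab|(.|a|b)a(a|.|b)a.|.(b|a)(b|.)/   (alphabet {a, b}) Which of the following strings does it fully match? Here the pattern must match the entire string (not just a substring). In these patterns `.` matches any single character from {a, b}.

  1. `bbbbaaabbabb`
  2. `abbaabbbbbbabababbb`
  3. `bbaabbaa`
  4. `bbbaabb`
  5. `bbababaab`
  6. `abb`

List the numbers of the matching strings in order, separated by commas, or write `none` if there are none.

1. `bbbbaaabbabb` → no match
2 → no match
3. `bbaabbaa` → no match
4. `bbbaabb` → no match
5. `bbababaab` → match
6. `abb` → match

5, 6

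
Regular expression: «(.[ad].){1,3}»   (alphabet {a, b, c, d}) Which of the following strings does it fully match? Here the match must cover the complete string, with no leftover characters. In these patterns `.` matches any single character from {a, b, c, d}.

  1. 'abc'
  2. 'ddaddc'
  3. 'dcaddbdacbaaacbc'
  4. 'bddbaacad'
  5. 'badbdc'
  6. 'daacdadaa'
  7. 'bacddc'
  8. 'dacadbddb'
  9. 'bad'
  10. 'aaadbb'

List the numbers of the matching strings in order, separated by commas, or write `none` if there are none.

2, 4, 5, 6, 7, 8, 9

1. 'abc' → no match
2. 'ddaddc' → match
3 → no match
4. 'bddbaacad' → match
5. 'badbdc' → match
6. 'daacdadaa' → match
7. 'bacddc' → match
8. 'dacadbddb' → match
9. 'bad' → match
10. 'aaadbb' → no match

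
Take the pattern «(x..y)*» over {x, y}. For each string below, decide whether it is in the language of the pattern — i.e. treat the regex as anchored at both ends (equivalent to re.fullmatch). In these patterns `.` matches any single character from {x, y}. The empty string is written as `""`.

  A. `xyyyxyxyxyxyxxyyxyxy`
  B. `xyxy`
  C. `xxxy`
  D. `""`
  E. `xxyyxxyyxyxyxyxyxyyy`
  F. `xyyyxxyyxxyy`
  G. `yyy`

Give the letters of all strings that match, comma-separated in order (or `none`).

A → match
B → match
C → match
D → match
E → match
F → match
G → no match

A, B, C, D, E, F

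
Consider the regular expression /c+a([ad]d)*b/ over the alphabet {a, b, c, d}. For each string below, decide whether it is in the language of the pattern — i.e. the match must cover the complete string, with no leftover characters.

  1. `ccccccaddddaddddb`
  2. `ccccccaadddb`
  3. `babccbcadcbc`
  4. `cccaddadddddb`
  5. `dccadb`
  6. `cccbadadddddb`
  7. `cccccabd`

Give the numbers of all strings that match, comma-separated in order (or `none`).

2, 4

1 → no match
2 → match
3 → no match — must start with `c`
4 → match
5 → no match — must start with `c`
6 → no match
7 → no match — must end with `b`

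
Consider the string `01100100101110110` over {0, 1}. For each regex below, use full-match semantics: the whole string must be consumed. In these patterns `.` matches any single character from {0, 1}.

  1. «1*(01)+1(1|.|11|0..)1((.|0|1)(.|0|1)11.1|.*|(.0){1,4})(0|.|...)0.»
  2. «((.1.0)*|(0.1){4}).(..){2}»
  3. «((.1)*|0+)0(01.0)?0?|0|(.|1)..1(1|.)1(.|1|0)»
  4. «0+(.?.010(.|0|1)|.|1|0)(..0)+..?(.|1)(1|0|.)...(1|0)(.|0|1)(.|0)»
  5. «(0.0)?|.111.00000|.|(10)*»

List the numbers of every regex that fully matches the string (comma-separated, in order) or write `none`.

1 → no match
2 → match
3 → no match
4 → match
5 → no match

2, 4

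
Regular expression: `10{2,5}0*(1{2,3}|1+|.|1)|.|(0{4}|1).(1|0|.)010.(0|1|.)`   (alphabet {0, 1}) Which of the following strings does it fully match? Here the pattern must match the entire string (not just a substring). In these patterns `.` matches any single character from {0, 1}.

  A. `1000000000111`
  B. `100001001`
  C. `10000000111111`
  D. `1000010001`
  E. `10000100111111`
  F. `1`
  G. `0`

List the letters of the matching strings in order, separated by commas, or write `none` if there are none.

A → match
B → no match
C → match
D → no match
E → no match
F → match
G → match

A, C, F, G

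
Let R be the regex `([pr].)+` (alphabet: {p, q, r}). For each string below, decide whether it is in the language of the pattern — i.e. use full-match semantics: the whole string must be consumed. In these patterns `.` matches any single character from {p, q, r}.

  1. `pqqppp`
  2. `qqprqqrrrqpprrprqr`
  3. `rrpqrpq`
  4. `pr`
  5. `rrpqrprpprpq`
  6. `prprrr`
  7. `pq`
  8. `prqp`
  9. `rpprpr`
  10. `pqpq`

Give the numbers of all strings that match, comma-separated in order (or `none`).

1 → no match
2 → no match
3 → no match
4 → match
5 → match
6 → match
7 → match
8 → no match
9 → match
10 → match

4, 5, 6, 7, 9, 10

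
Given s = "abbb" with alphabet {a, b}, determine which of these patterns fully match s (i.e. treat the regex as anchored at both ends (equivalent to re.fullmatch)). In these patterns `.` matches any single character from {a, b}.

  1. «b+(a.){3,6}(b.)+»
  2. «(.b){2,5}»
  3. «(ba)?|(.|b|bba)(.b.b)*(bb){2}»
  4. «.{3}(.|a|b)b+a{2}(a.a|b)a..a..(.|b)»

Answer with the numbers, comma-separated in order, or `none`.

2

1 → no match — must start with "b"
2 → match
3 → no match
4 → no match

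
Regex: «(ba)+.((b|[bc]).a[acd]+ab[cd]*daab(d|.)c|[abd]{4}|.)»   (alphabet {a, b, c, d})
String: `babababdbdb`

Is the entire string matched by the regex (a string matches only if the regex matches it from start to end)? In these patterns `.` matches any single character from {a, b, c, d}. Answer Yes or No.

Yes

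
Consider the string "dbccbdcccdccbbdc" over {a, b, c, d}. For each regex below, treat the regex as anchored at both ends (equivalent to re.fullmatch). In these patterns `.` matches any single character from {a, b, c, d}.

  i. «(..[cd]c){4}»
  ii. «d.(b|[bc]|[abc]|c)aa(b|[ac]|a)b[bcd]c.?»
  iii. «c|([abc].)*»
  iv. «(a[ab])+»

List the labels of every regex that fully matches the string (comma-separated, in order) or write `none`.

i → match
ii → no match
iii → no match
iv → no match — must start with "a"

i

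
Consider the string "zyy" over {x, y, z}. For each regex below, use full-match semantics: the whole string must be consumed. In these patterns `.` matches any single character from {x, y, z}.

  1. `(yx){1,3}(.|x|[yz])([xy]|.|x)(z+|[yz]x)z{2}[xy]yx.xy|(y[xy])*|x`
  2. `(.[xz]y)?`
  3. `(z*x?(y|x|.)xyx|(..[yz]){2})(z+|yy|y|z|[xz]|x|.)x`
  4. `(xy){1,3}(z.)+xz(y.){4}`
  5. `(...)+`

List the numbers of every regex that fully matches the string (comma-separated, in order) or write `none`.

5

1 → no match
2 → no match
3 → no match — must end with "x"
4 → no match — must start with "xy"
5 → match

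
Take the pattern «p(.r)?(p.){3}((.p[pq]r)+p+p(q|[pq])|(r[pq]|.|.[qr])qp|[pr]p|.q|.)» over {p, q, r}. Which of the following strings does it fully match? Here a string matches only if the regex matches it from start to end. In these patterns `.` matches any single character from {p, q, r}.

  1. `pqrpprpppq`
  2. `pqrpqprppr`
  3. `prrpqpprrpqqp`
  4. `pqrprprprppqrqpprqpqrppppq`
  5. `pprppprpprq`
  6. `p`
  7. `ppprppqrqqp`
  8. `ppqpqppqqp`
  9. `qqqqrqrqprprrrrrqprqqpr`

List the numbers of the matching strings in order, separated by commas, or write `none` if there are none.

2, 4, 5, 8

1. `pqrpprpppq` → no match
2. `pqrpqprppr` → match
3 → no match
4 → match
5. `pprppprpprq` → match
6. `p` → no match
7. `ppprppqrqqp` → no match
8. `ppqpqppqqp` → match
9 → no match — must start with `p`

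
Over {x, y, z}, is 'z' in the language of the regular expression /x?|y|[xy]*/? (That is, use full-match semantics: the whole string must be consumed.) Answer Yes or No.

No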